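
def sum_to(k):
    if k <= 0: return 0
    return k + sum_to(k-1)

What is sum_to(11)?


sum_to(11)
= 11 + 10 + 9 + 8 + 7 + 6 + 5 + 4 + 3 + 2 + 1 + sum_to(0)
= 11 + 10 + 9 + 8 + 7 + 6 + 5 + 4 + 3 + 2 + 1 + 0
= 66

66


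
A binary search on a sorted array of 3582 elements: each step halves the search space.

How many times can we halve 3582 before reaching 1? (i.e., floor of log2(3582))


3582 / 2 = 1791
1791 / 2 = 895
895 / 2 = 447
447 / 2 = 223
223 / 2 = 111
111 / 2 = 55
55 / 2 = 27
27 / 2 = 13
13 / 2 = 6
6 / 2 = 3
3 / 2 = 1
Reached 1 after 11 halvings

11


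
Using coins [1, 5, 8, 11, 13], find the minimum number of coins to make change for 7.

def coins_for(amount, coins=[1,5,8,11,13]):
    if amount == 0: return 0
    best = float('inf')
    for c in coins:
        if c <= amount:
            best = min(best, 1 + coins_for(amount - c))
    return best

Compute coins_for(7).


Building up with DP:
coins_for(0) = 0
coins_for(1) = min(1+coins_for(0)=1+0=1) = 1
coins_for(2) = min(1+coins_for(1)=1+1=2) = 2
coins_for(3) = min(1+coins_for(2)=1+2=3) = 3
coins_for(4) = min(1+coins_for(3)=1+3=4) = 4
coins_for(5) = min(1+coins_for(4)=1+4=5, 1+coins_for(0)=1+0=1) = 1
coins_for(6) = min(1+coins_for(5)=1+1=2, 1+coins_for(1)=1+1=2) = 2
coins_for(7) = min(1+coins_for(6)=1+2=3, 1+coins_for(2)=1+2=3) = 3

3


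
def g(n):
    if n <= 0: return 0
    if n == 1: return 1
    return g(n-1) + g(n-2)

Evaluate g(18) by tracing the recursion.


Computing g(18) bottom-up:
g(0) = 0
g(1) = 1
g(2) = g(1) + g(0) = 1 + 0 = 1
g(3) = g(2) + g(1) = 1 + 1 = 2
g(4) = g(3) + g(2) = 2 + 1 = 3
g(5) = g(4) + g(3) = 3 + 2 = 5
g(6) = g(5) + g(4) = 5 + 3 = 8
g(7) = g(6) + g(5) = 8 + 5 = 13
g(8) = g(7) + g(6) = 13 + 8 = 21
g(9) = g(8) + g(7) = 21 + 13 = 34
g(10) = g(9) + g(8) = 34 + 21 = 55
g(11) = g(10) + g(9) = 55 + 34 = 89
g(12) = g(11) + g(10) = 89 + 55 = 144
g(13) = g(12) + g(11) = 144 + 89 = 233
g(14) = g(13) + g(12) = 233 + 144 = 377
g(15) = g(14) + g(13) = 377 + 233 = 610
g(16) = g(15) + g(14) = 610 + 377 = 987
g(17) = g(16) + g(15) = 987 + 610 = 1597
g(18) = g(17) + g(16) = 1597 + 987 = 2584

2584


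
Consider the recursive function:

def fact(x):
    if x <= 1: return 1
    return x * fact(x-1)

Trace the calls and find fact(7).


fact(7)
= 7 * fact(6)
= 7 * 6 * fact(5)
= 7 * 6 * 5 * fact(4)
= 7 * 6 * 5 * 4 * fact(3)
= 7 * 6 * 5 * 4 * 3 * fact(2)
= 7 * 6 * 5 * 4 * 3 * 2 * fact(1)
= 7 * 6 * 5 * 4 * 3 * 2 * 1
= 5040

5040


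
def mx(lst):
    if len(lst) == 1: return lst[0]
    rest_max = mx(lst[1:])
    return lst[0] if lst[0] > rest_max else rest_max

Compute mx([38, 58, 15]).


mx([38, 58, 15]): compare 38 with mx([58, 15])
mx([58, 15]): compare 58 with mx([15])
mx([15]) = 15  (base case)
Compare 58 with 15 -> 58
Compare 38 with 58 -> 58

58


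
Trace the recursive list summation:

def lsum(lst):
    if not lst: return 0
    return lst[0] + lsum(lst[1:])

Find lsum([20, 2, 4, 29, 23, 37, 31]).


lsum([20, 2, 4, 29, 23, 37, 31]) = 20 + lsum([2, 4, 29, 23, 37, 31])
lsum([2, 4, 29, 23, 37, 31]) = 2 + lsum([4, 29, 23, 37, 31])
lsum([4, 29, 23, 37, 31]) = 4 + lsum([29, 23, 37, 31])
lsum([29, 23, 37, 31]) = 29 + lsum([23, 37, 31])
lsum([23, 37, 31]) = 23 + lsum([37, 31])
lsum([37, 31]) = 37 + lsum([31])
lsum([31]) = 31 + lsum([])
lsum([]) = 0  (base case)
Total: 20 + 2 + 4 + 29 + 23 + 37 + 31 + 0 = 146

146


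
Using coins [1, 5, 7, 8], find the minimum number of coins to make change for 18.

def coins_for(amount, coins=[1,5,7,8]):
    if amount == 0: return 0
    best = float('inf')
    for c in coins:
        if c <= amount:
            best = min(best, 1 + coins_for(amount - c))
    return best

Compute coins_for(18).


Building up with DP:
coins_for(0) = 0
coins_for(1) = min(1+coins_for(0)=1+0=1) = 1
coins_for(2) = min(1+coins_for(1)=1+1=2) = 2
coins_for(3) = min(1+coins_for(2)=1+2=3) = 3
coins_for(4) = min(1+coins_for(3)=1+3=4) = 4
coins_for(5) = min(1+coins_for(4)=1+4=5, 1+coins_for(0)=1+0=1) = 1
coins_for(6) = min(1+coins_for(5)=1+1=2, 1+coins_for(1)=1+1=2) = 2
coins_for(7) = min(1+coins_for(6)=1+2=3, 1+coins_for(2)=1+2=3, 1+coins_for(0)=1+0=1) = 1
coins_for(8) = min(1+coins_for(7)=1+1=2, 1+coins_for(3)=1+3=4, 1+coins_for(1)=1+1=2, 1+coins_for(0)=1+0=1) = 1
coins_for(9) = min(1+coins_for(8)=1+1=2, 1+coins_for(4)=1+4=5, 1+coins_for(2)=1+2=3, 1+coins_for(1)=1+1=2) = 2
coins_for(10) = min(1+coins_for(9)=1+2=3, 1+coins_for(5)=1+1=2, 1+coins_for(3)=1+3=4, 1+coins_for(2)=1+2=3) = 2
coins_for(11) = min(1+coins_for(10)=1+2=3, 1+coins_for(6)=1+2=3, 1+coins_for(4)=1+4=5, 1+coins_for(3)=1+3=4) = 3
coins_for(12) = min(1+coins_for(11)=1+3=4, 1+coins_for(7)=1+1=2, 1+coins_for(5)=1+1=2, 1+coins_for(4)=1+4=5) = 2
coins_for(13) = min(1+coins_for(12)=1+2=3, 1+coins_for(8)=1+1=2, 1+coins_for(6)=1+2=3, 1+coins_for(5)=1+1=2) = 2
coins_for(14) = min(1+coins_for(13)=1+2=3, 1+coins_for(9)=1+2=3, 1+coins_for(7)=1+1=2, 1+coins_for(6)=1+2=3) = 2
coins_for(15) = min(1+coins_for(14)=1+2=3, 1+coins_for(10)=1+2=3, 1+coins_for(8)=1+1=2, 1+coins_for(7)=1+1=2) = 2
coins_for(16) = min(1+coins_for(15)=1+2=3, 1+coins_for(11)=1+3=4, 1+coins_for(9)=1+2=3, 1+coins_for(8)=1+1=2) = 2
coins_for(17) = min(1+coins_for(16)=1+2=3, 1+coins_for(12)=1+2=3, 1+coins_for(10)=1+2=3, 1+coins_for(9)=1+2=3) = 3
coins_for(18) = min(1+coins_for(17)=1+3=4, 1+coins_for(13)=1+2=3, 1+coins_for(11)=1+3=4, 1+coins_for(10)=1+2=3) = 3

3


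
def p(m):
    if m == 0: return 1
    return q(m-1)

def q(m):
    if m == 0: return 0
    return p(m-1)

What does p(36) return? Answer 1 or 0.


p(36) = q(35)
q(35) = p(34)
p(34) = q(33)
q(33) = p(32)
p(32) = q(31)
q(31) = p(30)
p(30) = q(29)
q(29) = p(28)
p(28) = q(27)
q(27) = p(26)
p(26) = q(25)
q(25) = p(24)
p(24) = q(23)
q(23) = p(22)
p(22) = q(21)
q(21) = p(20)
p(20) = q(19)
q(19) = p(18)
p(18) = q(17)
q(17) = p(16)
p(16) = q(15)
q(15) = p(14)
p(14) = q(13)
q(13) = p(12)
p(12) = q(11)
q(11) = p(10)
p(10) = q(9)
q(9) = p(8)
p(8) = q(7)
q(7) = p(6)
p(6) = q(5)
q(5) = p(4)
p(4) = q(3)
q(3) = p(2)
p(2) = q(1)
q(1) = p(0)
p(0) = 1  (base case)
Result: 1

1


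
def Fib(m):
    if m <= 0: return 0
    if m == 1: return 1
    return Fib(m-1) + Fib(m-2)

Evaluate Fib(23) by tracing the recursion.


Computing Fib(23) bottom-up:
Fib(0) = 0
Fib(1) = 1
Fib(2) = Fib(1) + Fib(0) = 1 + 0 = 1
Fib(3) = Fib(2) + Fib(1) = 1 + 1 = 2
Fib(4) = Fib(3) + Fib(2) = 2 + 1 = 3
Fib(5) = Fib(4) + Fib(3) = 3 + 2 = 5
Fib(6) = Fib(5) + Fib(4) = 5 + 3 = 8
Fib(7) = Fib(6) + Fib(5) = 8 + 5 = 13
Fib(8) = Fib(7) + Fib(6) = 13 + 8 = 21
Fib(9) = Fib(8) + Fib(7) = 21 + 13 = 34
Fib(10) = Fib(9) + Fib(8) = 34 + 21 = 55
Fib(11) = Fib(10) + Fib(9) = 55 + 34 = 89
Fib(12) = Fib(11) + Fib(10) = 89 + 55 = 144
Fib(13) = Fib(12) + Fib(11) = 144 + 89 = 233
Fib(14) = Fib(13) + Fib(12) = 233 + 144 = 377
Fib(15) = Fib(14) + Fib(13) = 377 + 233 = 610
Fib(16) = Fib(15) + Fib(14) = 610 + 377 = 987
Fib(17) = Fib(16) + Fib(15) = 987 + 610 = 1597
Fib(18) = Fib(17) + Fib(16) = 1597 + 987 = 2584
Fib(19) = Fib(18) + Fib(17) = 2584 + 1597 = 4181
Fib(20) = Fib(19) + Fib(18) = 4181 + 2584 = 6765
Fib(21) = Fib(20) + Fib(19) = 6765 + 4181 = 10946
Fib(22) = Fib(21) + Fib(20) = 10946 + 6765 = 17711
Fib(23) = Fib(22) + Fib(21) = 17711 + 10946 = 28657

28657


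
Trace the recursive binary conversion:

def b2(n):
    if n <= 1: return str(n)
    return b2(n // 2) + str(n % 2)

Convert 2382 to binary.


b2(2382) = b2(1191) + '0'
b2(1191) = b2(595) + '1'
b2(595) = b2(297) + '1'
b2(297) = b2(148) + '1'
b2(148) = b2(74) + '0'
b2(74) = b2(37) + '0'
b2(37) = b2(18) + '1'
b2(18) = b2(9) + '0'
b2(9) = b2(4) + '1'
b2(4) = b2(2) + '0'
b2(2) = b2(1) + '0'
b2(1) = '1'  (base case)
Concatenating: '1' + '0' + '0' + '1' + '0' + '1' + '0' + '0' + '1' + '1' + '1' + '0' = '100101001110'

100101001110


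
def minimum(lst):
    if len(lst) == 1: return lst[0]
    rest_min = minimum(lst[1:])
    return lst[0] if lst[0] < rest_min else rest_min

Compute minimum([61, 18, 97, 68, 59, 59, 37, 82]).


minimum([61, 18, 97, 68, 59, 59, 37, 82]): compare 61 with minimum([18, 97, 68, 59, 59, 37, 82])
minimum([18, 97, 68, 59, 59, 37, 82]): compare 18 with minimum([97, 68, 59, 59, 37, 82])
minimum([97, 68, 59, 59, 37, 82]): compare 97 with minimum([68, 59, 59, 37, 82])
minimum([68, 59, 59, 37, 82]): compare 68 with minimum([59, 59, 37, 82])
minimum([59, 59, 37, 82]): compare 59 with minimum([59, 37, 82])
minimum([59, 37, 82]): compare 59 with minimum([37, 82])
minimum([37, 82]): compare 37 with minimum([82])
minimum([82]) = 82  (base case)
Compare 37 with 82 -> 37
Compare 59 with 37 -> 37
Compare 59 with 37 -> 37
Compare 68 with 37 -> 37
Compare 97 with 37 -> 37
Compare 18 with 37 -> 18
Compare 61 with 18 -> 18

18


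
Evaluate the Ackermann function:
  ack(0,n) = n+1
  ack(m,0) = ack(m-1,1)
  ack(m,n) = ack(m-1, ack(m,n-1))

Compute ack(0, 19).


ack(0, 19) = 20
Result: ack(0, 19) = 20

20


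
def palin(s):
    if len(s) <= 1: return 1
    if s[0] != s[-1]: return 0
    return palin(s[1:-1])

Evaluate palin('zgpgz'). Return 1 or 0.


palin('zgpgz'): s[0]='z' == s[-1]='z' -> check palin('gpg')
palin('gpg'): s[0]='g' == s[-1]='g' -> check palin('p')
palin('p'): len <= 1 -> return 1  (base case)
Result: 1 (palindrome)

1


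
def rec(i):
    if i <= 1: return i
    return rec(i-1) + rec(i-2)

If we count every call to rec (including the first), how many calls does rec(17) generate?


Let C(n) = total calls for rec(n)
C(0) = 1, C(1) = 1
C(2) = 1 + C(1) + C(0) = 1 + 1 + 1 = 3
C(3) = 1 + C(2) + C(1) = 1 + 3 + 1 = 5
C(4) = 1 + C(3) + C(2) = 1 + 5 + 3 = 9
C(5) = 1 + C(4) + C(3) = 1 + 9 + 5 = 15
C(6) = 1 + C(5) + C(4) = 1 + 15 + 9 = 25
C(7) = 1 + C(6) + C(5) = 1 + 25 + 15 = 41
C(8) = 1 + C(7) + C(6) = 1 + 41 + 25 = 67
C(9) = 1 + C(8) + C(7) = 1 + 67 + 41 = 109
C(10) = 1 + C(9) + C(8) = 1 + 109 + 67 = 177
C(11) = 1 + C(10) + C(9) = 1 + 177 + 109 = 287
C(12) = 1 + C(11) + C(10) = 1 + 287 + 177 = 465
C(13) = 1 + C(12) + C(11) = 1 + 465 + 287 = 753
C(14) = 1 + C(13) + C(12) = 1 + 753 + 465 = 1219
C(15) = 1 + C(14) + C(13) = 1 + 1219 + 753 = 1973
C(16) = 1 + C(15) + C(14) = 1 + 1973 + 1219 = 3193
C(17) = 1 + C(16) + C(15) = 1 + 3193 + 1973 = 5167

5167


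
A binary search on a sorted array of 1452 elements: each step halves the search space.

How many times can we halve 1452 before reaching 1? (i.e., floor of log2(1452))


1452 / 2 = 726
726 / 2 = 363
363 / 2 = 181
181 / 2 = 90
90 / 2 = 45
45 / 2 = 22
22 / 2 = 11
11 / 2 = 5
5 / 2 = 2
2 / 2 = 1
Reached 1 after 10 halvings

10


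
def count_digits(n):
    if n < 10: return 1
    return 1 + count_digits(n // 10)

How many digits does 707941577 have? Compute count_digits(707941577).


count_digits(707941577) = 1 + count_digits(70794157)
count_digits(70794157) = 1 + count_digits(7079415)
count_digits(7079415) = 1 + count_digits(707941)
count_digits(707941) = 1 + count_digits(70794)
count_digits(70794) = 1 + count_digits(7079)
count_digits(7079) = 1 + count_digits(707)
count_digits(707) = 1 + count_digits(70)
count_digits(70) = 1 + count_digits(7)
count_digits(7) = 1  (base case: 7 < 10)
Unwinding: 1 + 1 + 1 + 1 + 1 + 1 + 1 + 1 + 1 = 9

9


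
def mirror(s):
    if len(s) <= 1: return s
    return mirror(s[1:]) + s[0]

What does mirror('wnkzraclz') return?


mirror('wnkzraclz') = mirror('nkzraclz') + 'w'
mirror('nkzraclz') = mirror('kzraclz') + 'n'
mirror('kzraclz') = mirror('zraclz') + 'k'
mirror('zraclz') = mirror('raclz') + 'z'
mirror('raclz') = mirror('aclz') + 'r'
mirror('aclz') = mirror('clz') + 'a'
mirror('clz') = mirror('lz') + 'c'
mirror('lz') = mirror('z') + 'l'
mirror('z') = 'z'  (base case)
Concatenating: 'z' + 'l' + 'c' + 'a' + 'r' + 'z' + 'k' + 'n' + 'w' = 'zlcarzknw'

zlcarzknw


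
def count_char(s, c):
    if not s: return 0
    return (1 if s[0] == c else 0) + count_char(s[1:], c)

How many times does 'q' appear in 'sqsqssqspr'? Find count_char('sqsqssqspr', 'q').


s[0]='s' != 'q' -> 0
s[0]='q' == 'q' -> 1
s[0]='s' != 'q' -> 0
s[0]='q' == 'q' -> 1
s[0]='s' != 'q' -> 0
s[0]='s' != 'q' -> 0
s[0]='q' == 'q' -> 1
s[0]='s' != 'q' -> 0
s[0]='p' != 'q' -> 0
s[0]='r' != 'q' -> 0
Sum: 0 + 1 + 0 + 1 + 0 + 0 + 1 + 0 + 0 + 0 = 3

3


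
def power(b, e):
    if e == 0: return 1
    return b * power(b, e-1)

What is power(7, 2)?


power(7, 2)
= 7 * power(7, 1)
= 7 * 7 * power(7, 0)
= 7 * 7 * 1
= 49

49


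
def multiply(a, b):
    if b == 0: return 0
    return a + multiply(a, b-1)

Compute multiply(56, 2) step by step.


multiply(56, 2) = 56 + multiply(56, 1)
multiply(56, 1) = 56 + multiply(56, 0)
multiply(56, 0) = 0  (base case)
Total: 56 + 56 + 0 = 112

112


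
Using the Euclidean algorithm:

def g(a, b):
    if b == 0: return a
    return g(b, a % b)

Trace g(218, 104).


g(218, 104) = g(104, 10)
g(104, 10) = g(10, 4)
g(10, 4) = g(4, 2)
g(4, 2) = g(2, 0)
g(2, 0) = 2  (base case)

2


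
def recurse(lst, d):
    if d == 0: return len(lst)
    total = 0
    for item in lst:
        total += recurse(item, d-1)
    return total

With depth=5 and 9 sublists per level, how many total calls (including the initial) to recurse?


At depth 0 (root): 1 call
At depth 1: each of 1 parents calls recurse on 9 children = 9 calls
At depth 2: each of 9 parents calls recurse on 9 children = 81 calls
At depth 3: each of 81 parents calls recurse on 9 children = 729 calls
At depth 4: each of 729 parents calls recurse on 9 children = 6561 calls
At depth 5: each of 6561 parents calls recurse on 9 children = 59049 calls
Total: 1 + 9 + 81 + 729 + 6561 + 59049 = 66430

66430


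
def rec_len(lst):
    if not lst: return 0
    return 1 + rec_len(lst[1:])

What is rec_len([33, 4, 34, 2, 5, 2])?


rec_len([33, 4, 34, 2, 5, 2]) = 1 + rec_len([4, 34, 2, 5, 2])
rec_len([4, 34, 2, 5, 2]) = 1 + rec_len([34, 2, 5, 2])
rec_len([34, 2, 5, 2]) = 1 + rec_len([2, 5, 2])
rec_len([2, 5, 2]) = 1 + rec_len([5, 2])
rec_len([5, 2]) = 1 + rec_len([2])
rec_len([2]) = 1 + rec_len([])
rec_len([]) = 0  (base case)
Unwinding: 1 + 1 + 1 + 1 + 1 + 1 + 0 = 6

6


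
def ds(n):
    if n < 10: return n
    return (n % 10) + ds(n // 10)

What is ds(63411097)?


ds(63411097) = 7 + ds(6341109)
ds(6341109) = 9 + ds(634110)
ds(634110) = 0 + ds(63411)
ds(63411) = 1 + ds(6341)
ds(6341) = 1 + ds(634)
ds(634) = 4 + ds(63)
ds(63) = 3 + ds(6)
ds(6) = 6  (base case)
Total: 7 + 9 + 0 + 1 + 1 + 4 + 3 + 6 = 31

31


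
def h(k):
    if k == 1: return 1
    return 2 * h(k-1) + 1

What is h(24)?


h(24) = 2 * h(23) + 1
h(23) = 2 * h(22) + 1
h(22) = 2 * h(21) + 1
h(21) = 2 * h(20) + 1
h(20) = 2 * h(19) + 1
h(19) = 2 * h(18) + 1
h(18) = 2 * h(17) + 1
h(17) = 2 * h(16) + 1
h(16) = 2 * h(15) + 1
h(15) = 2 * h(14) + 1
h(14) = 2 * h(13) + 1
h(13) = 2 * h(12) + 1
h(12) = 2 * h(11) + 1
h(11) = 2 * h(10) + 1
h(10) = 2 * h(9) + 1
h(9) = 2 * h(8) + 1
h(8) = 2 * h(7) + 1
h(7) = 2 * h(6) + 1
h(6) = 2 * h(5) + 1
h(5) = 2 * h(4) + 1
h(4) = 2 * h(3) + 1
h(3) = 2 * h(2) + 1
h(2) = 2 * h(1) + 1
h(1) = 1  (base case)
h(2) = 2 * 1 + 1 = 3
h(3) = 2 * 3 + 1 = 7
h(4) = 2 * 7 + 1 = 15
h(5) = 2 * 15 + 1 = 31
h(6) = 2 * 31 + 1 = 63
h(7) = 2 * 63 + 1 = 127
h(8) = 2 * 127 + 1 = 255
h(9) = 2 * 255 + 1 = 511
h(10) = 2 * 511 + 1 = 1023
h(11) = 2 * 1023 + 1 = 2047
h(12) = 2 * 2047 + 1 = 4095
h(13) = 2 * 4095 + 1 = 8191
h(14) = 2 * 8191 + 1 = 16383
h(15) = 2 * 16383 + 1 = 32767
h(16) = 2 * 32767 + 1 = 65535
h(17) = 2 * 65535 + 1 = 131071
h(18) = 2 * 131071 + 1 = 262143
h(19) = 2 * 262143 + 1 = 524287
h(20) = 2 * 524287 + 1 = 1048575
h(21) = 2 * 1048575 + 1 = 2097151
h(22) = 2 * 2097151 + 1 = 4194303
h(23) = 2 * 4194303 + 1 = 8388607
h(24) = 2 * 8388607 + 1 = 16777215

16777215


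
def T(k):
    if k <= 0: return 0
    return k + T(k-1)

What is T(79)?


T(79)
= 79 + 78 + 77 + 76 + 75 + 74 + 73 + 72 + 71 + 70 + 69 + 68 + 67 + 66 + 65 + 64 + 63 + 62 + 61 + 60 + 59 + 58 + 57 + 56 + 55 + 54 + 53 + 52 + 51 + 50 + 49 + 48 + 47 + 46 + 45 + 44 + 43 + 42 + 41 + 40 + 39 + 38 + 37 + 36 + 35 + 34 + 33 + 32 + 31 + 30 + 29 + 28 + 27 + 26 + 25 + 24 + 23 + 22 + 21 + 20 + 19 + 18 + 17 + 16 + 15 + 14 + 13 + 12 + 11 + 10 + 9 + 8 + 7 + 6 + 5 + 4 + 3 + 2 + 1 + T(0)
= 79 + 78 + 77 + 76 + 75 + 74 + 73 + 72 + 71 + 70 + 69 + 68 + 67 + 66 + 65 + 64 + 63 + 62 + 61 + 60 + 59 + 58 + 57 + 56 + 55 + 54 + 53 + 52 + 51 + 50 + 49 + 48 + 47 + 46 + 45 + 44 + 43 + 42 + 41 + 40 + 39 + 38 + 37 + 36 + 35 + 34 + 33 + 32 + 31 + 30 + 29 + 28 + 27 + 26 + 25 + 24 + 23 + 22 + 21 + 20 + 19 + 18 + 17 + 16 + 15 + 14 + 13 + 12 + 11 + 10 + 9 + 8 + 7 + 6 + 5 + 4 + 3 + 2 + 1 + 0
= 3160

3160


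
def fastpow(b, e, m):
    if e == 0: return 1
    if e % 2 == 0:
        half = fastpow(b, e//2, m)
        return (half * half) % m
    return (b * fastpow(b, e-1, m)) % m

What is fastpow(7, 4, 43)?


fastpow(7, 4, 43): e is even, compute fastpow(7, 2, 43)
  fastpow(7, 2, 43): e is even, compute fastpow(7, 1, 43)
    fastpow(7, 1, 43): e is odd, compute fastpow(7, 0, 43)
      fastpow(7, 0, 43) = 1
    (7 * 1) % 43 = 7
  half=7, (7*7) % 43 = 6
half=6, (6*6) % 43 = 36

36


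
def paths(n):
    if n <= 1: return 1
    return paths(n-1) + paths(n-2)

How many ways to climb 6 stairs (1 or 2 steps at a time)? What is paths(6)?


Building up from base cases:
paths(0) = 1
paths(1) = 1
paths(2) = paths(1) + paths(0) = 1 + 1 = 2
paths(3) = paths(2) + paths(1) = 2 + 1 = 3
paths(4) = paths(3) + paths(2) = 3 + 2 = 5
paths(5) = paths(4) + paths(3) = 5 + 3 = 8
paths(6) = paths(5) + paths(4) = 8 + 5 = 13

13


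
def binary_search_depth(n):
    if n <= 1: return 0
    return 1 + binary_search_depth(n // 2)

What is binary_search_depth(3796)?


3796 / 2 = 1898
1898 / 2 = 949
949 / 2 = 474
474 / 2 = 237
237 / 2 = 118
118 / 2 = 59
59 / 2 = 29
29 / 2 = 14
14 / 2 = 7
7 / 2 = 3
3 / 2 = 1
Reached 1 after 11 halvings

11


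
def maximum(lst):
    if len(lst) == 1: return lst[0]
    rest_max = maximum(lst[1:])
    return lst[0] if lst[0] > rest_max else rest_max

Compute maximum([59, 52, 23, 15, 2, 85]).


maximum([59, 52, 23, 15, 2, 85]): compare 59 with maximum([52, 23, 15, 2, 85])
maximum([52, 23, 15, 2, 85]): compare 52 with maximum([23, 15, 2, 85])
maximum([23, 15, 2, 85]): compare 23 with maximum([15, 2, 85])
maximum([15, 2, 85]): compare 15 with maximum([2, 85])
maximum([2, 85]): compare 2 with maximum([85])
maximum([85]) = 85  (base case)
Compare 2 with 85 -> 85
Compare 15 with 85 -> 85
Compare 23 with 85 -> 85
Compare 52 with 85 -> 85
Compare 59 with 85 -> 85

85


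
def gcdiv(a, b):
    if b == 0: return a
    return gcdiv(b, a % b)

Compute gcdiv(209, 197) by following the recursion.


gcdiv(209, 197) = gcdiv(197, 12)
gcdiv(197, 12) = gcdiv(12, 5)
gcdiv(12, 5) = gcdiv(5, 2)
gcdiv(5, 2) = gcdiv(2, 1)
gcdiv(2, 1) = gcdiv(1, 0)
gcdiv(1, 0) = 1  (base case)

1


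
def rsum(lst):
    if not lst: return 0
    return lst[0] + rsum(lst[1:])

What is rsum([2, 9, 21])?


rsum([2, 9, 21]) = 2 + rsum([9, 21])
rsum([9, 21]) = 9 + rsum([21])
rsum([21]) = 21 + rsum([])
rsum([]) = 0  (base case)
Total: 2 + 9 + 21 + 0 = 32

32


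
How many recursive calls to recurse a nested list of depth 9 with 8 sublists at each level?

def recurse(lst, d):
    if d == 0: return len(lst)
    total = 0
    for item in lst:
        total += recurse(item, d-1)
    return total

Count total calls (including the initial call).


At depth 0 (root): 1 call
At depth 1: each of 1 parents calls recurse on 8 children = 8 calls
At depth 2: each of 8 parents calls recurse on 8 children = 64 calls
At depth 3: each of 64 parents calls recurse on 8 children = 512 calls
At depth 4: each of 512 parents calls recurse on 8 children = 4096 calls
At depth 5: each of 4096 parents calls recurse on 8 children = 32768 calls
At depth 6: each of 32768 parents calls recurse on 8 children = 262144 calls
At depth 7: each of 262144 parents calls recurse on 8 children = 2097152 calls
At depth 8: each of 2097152 parents calls recurse on 8 children = 16777216 calls
At depth 9: each of 16777216 parents calls recurse on 8 children = 134217728 calls
Total: 1 + 8 + 64 + 512 + 4096 + 32768 + 262144 + 2097152 + 16777216 + 134217728 = 153391689

153391689


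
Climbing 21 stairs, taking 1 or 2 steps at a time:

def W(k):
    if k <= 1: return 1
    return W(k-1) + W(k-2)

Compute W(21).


Building up from base cases:
W(0) = 1
W(1) = 1
W(2) = W(1) + W(0) = 1 + 1 = 2
W(3) = W(2) + W(1) = 2 + 1 = 3
W(4) = W(3) + W(2) = 3 + 2 = 5
W(5) = W(4) + W(3) = 5 + 3 = 8
W(6) = W(5) + W(4) = 8 + 5 = 13
W(7) = W(6) + W(5) = 13 + 8 = 21
W(8) = W(7) + W(6) = 21 + 13 = 34
W(9) = W(8) + W(7) = 34 + 21 = 55
W(10) = W(9) + W(8) = 55 + 34 = 89
W(11) = W(10) + W(9) = 89 + 55 = 144
W(12) = W(11) + W(10) = 144 + 89 = 233
W(13) = W(12) + W(11) = 233 + 144 = 377
W(14) = W(13) + W(12) = 377 + 233 = 610
W(15) = W(14) + W(13) = 610 + 377 = 987
W(16) = W(15) + W(14) = 987 + 610 = 1597
W(17) = W(16) + W(15) = 1597 + 987 = 2584
W(18) = W(17) + W(16) = 2584 + 1597 = 4181
W(19) = W(18) + W(17) = 4181 + 2584 = 6765
W(20) = W(19) + W(18) = 6765 + 4181 = 10946
W(21) = W(20) + W(19) = 10946 + 6765 = 17711

17711


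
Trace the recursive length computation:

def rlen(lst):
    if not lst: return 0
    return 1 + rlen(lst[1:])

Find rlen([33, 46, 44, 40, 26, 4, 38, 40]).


rlen([33, 46, 44, 40, 26, 4, 38, 40]) = 1 + rlen([46, 44, 40, 26, 4, 38, 40])
rlen([46, 44, 40, 26, 4, 38, 40]) = 1 + rlen([44, 40, 26, 4, 38, 40])
rlen([44, 40, 26, 4, 38, 40]) = 1 + rlen([40, 26, 4, 38, 40])
rlen([40, 26, 4, 38, 40]) = 1 + rlen([26, 4, 38, 40])
rlen([26, 4, 38, 40]) = 1 + rlen([4, 38, 40])
rlen([4, 38, 40]) = 1 + rlen([38, 40])
rlen([38, 40]) = 1 + rlen([40])
rlen([40]) = 1 + rlen([])
rlen([]) = 0  (base case)
Unwinding: 1 + 1 + 1 + 1 + 1 + 1 + 1 + 1 + 0 = 8

8


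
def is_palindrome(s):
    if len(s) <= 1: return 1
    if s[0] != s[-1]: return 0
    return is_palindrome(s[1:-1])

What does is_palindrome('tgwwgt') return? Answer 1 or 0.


is_palindrome('tgwwgt'): s[0]='t' == s[-1]='t' -> check is_palindrome('gwwg')
is_palindrome('gwwg'): s[0]='g' == s[-1]='g' -> check is_palindrome('ww')
is_palindrome('ww'): s[0]='w' == s[-1]='w' -> check is_palindrome('')
is_palindrome(''): len <= 1 -> return 1  (base case)
Result: 1 (palindrome)

1


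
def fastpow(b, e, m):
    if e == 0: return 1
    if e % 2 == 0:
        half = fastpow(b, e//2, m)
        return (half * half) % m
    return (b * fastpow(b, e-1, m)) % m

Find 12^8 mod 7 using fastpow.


fastpow(12, 8, 7): e is even, compute fastpow(12, 4, 7)
  fastpow(12, 4, 7): e is even, compute fastpow(12, 2, 7)
    fastpow(12, 2, 7): e is even, compute fastpow(12, 1, 7)
      fastpow(12, 1, 7): e is odd, compute fastpow(12, 0, 7)
        fastpow(12, 0, 7) = 1
      (12 * 1) % 7 = 5
    half=5, (5*5) % 7 = 4
  half=4, (4*4) % 7 = 2
half=2, (2*2) % 7 = 4

4


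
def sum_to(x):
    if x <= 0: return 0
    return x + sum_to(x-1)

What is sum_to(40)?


sum_to(40)
= 40 + 39 + 38 + 37 + 36 + 35 + 34 + 33 + 32 + 31 + 30 + 29 + 28 + 27 + 26 + 25 + 24 + 23 + 22 + 21 + 20 + 19 + 18 + 17 + 16 + 15 + 14 + 13 + 12 + 11 + 10 + 9 + 8 + 7 + 6 + 5 + 4 + 3 + 2 + 1 + sum_to(0)
= 40 + 39 + 38 + 37 + 36 + 35 + 34 + 33 + 32 + 31 + 30 + 29 + 28 + 27 + 26 + 25 + 24 + 23 + 22 + 21 + 20 + 19 + 18 + 17 + 16 + 15 + 14 + 13 + 12 + 11 + 10 + 9 + 8 + 7 + 6 + 5 + 4 + 3 + 2 + 1 + 0
= 820

820


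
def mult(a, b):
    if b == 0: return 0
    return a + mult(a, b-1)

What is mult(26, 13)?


mult(26, 13) = 26 + mult(26, 12)
mult(26, 12) = 26 + mult(26, 11)
mult(26, 11) = 26 + mult(26, 10)
mult(26, 10) = 26 + mult(26, 9)
mult(26, 9) = 26 + mult(26, 8)
mult(26, 8) = 26 + mult(26, 7)
mult(26, 7) = 26 + mult(26, 6)
mult(26, 6) = 26 + mult(26, 5)
mult(26, 5) = 26 + mult(26, 4)
mult(26, 4) = 26 + mult(26, 3)
mult(26, 3) = 26 + mult(26, 2)
mult(26, 2) = 26 + mult(26, 1)
mult(26, 1) = 26 + mult(26, 0)
mult(26, 0) = 0  (base case)
Total: 26 + 26 + 26 + 26 + 26 + 26 + 26 + 26 + 26 + 26 + 26 + 26 + 26 + 0 = 338

338


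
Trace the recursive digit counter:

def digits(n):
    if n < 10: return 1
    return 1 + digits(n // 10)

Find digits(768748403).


digits(768748403) = 1 + digits(76874840)
digits(76874840) = 1 + digits(7687484)
digits(7687484) = 1 + digits(768748)
digits(768748) = 1 + digits(76874)
digits(76874) = 1 + digits(7687)
digits(7687) = 1 + digits(768)
digits(768) = 1 + digits(76)
digits(76) = 1 + digits(7)
digits(7) = 1  (base case: 7 < 10)
Unwinding: 1 + 1 + 1 + 1 + 1 + 1 + 1 + 1 + 1 = 9

9


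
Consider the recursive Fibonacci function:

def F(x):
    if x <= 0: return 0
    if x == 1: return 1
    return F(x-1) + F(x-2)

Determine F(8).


Computing F(8) bottom-up:
F(0) = 0
F(1) = 1
F(2) = F(1) + F(0) = 1 + 0 = 1
F(3) = F(2) + F(1) = 1 + 1 = 2
F(4) = F(3) + F(2) = 2 + 1 = 3
F(5) = F(4) + F(3) = 3 + 2 = 5
F(6) = F(5) + F(4) = 5 + 3 = 8
F(7) = F(6) + F(5) = 8 + 5 = 13
F(8) = F(7) + F(6) = 13 + 8 = 21

21


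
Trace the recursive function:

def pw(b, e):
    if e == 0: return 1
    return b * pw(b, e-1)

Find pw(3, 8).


pw(3, 8)
= 3 * pw(3, 7)
= 3 * 3 * pw(3, 6)
= 3 * 3 * 3 * pw(3, 5)
= 3 * 3 * 3 * 3 * pw(3, 4)
= 3 * 3 * 3 * 3 * 3 * pw(3, 3)
= 3 * 3 * 3 * 3 * 3 * 3 * pw(3, 2)
= 3 * 3 * 3 * 3 * 3 * 3 * 3 * pw(3, 1)
= 3 * 3 * 3 * 3 * 3 * 3 * 3 * 3 * pw(3, 0)
= 3 * 3 * 3 * 3 * 3 * 3 * 3 * 3 * 1
= 6561

6561


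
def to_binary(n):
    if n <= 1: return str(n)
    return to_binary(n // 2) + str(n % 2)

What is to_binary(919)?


to_binary(919) = to_binary(459) + '1'
to_binary(459) = to_binary(229) + '1'
to_binary(229) = to_binary(114) + '1'
to_binary(114) = to_binary(57) + '0'
to_binary(57) = to_binary(28) + '1'
to_binary(28) = to_binary(14) + '0'
to_binary(14) = to_binary(7) + '0'
to_binary(7) = to_binary(3) + '1'
to_binary(3) = to_binary(1) + '1'
to_binary(1) = '1'  (base case)
Concatenating: '1' + '1' + '1' + '0' + '0' + '1' + '0' + '1' + '1' + '1' = '1110010111'

1110010111


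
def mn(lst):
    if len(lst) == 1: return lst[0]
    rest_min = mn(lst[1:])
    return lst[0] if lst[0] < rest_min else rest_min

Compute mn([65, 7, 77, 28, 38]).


mn([65, 7, 77, 28, 38]): compare 65 with mn([7, 77, 28, 38])
mn([7, 77, 28, 38]): compare 7 with mn([77, 28, 38])
mn([77, 28, 38]): compare 77 with mn([28, 38])
mn([28, 38]): compare 28 with mn([38])
mn([38]) = 38  (base case)
Compare 28 with 38 -> 28
Compare 77 with 28 -> 28
Compare 7 with 28 -> 7
Compare 65 with 7 -> 7

7


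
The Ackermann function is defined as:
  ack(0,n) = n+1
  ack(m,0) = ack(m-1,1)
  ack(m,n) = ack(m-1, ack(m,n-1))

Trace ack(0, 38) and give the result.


ack(0, 38) = 39
Result: ack(0, 38) = 39

39


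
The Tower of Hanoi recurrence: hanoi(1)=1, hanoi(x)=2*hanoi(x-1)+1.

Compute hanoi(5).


hanoi(5) = 2 * hanoi(4) + 1
hanoi(4) = 2 * hanoi(3) + 1
hanoi(3) = 2 * hanoi(2) + 1
hanoi(2) = 2 * hanoi(1) + 1
hanoi(1) = 1  (base case)
hanoi(2) = 2 * 1 + 1 = 3
hanoi(3) = 2 * 3 + 1 = 7
hanoi(4) = 2 * 7 + 1 = 15
hanoi(5) = 2 * 15 + 1 = 31

31


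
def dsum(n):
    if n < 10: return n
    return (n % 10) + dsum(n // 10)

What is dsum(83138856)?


dsum(83138856) = 6 + dsum(8313885)
dsum(8313885) = 5 + dsum(831388)
dsum(831388) = 8 + dsum(83138)
dsum(83138) = 8 + dsum(8313)
dsum(8313) = 3 + dsum(831)
dsum(831) = 1 + dsum(83)
dsum(83) = 3 + dsum(8)
dsum(8) = 8  (base case)
Total: 6 + 5 + 8 + 8 + 3 + 1 + 3 + 8 = 42

42


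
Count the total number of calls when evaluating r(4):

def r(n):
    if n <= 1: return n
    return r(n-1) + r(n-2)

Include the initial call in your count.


Let C(n) = total calls for r(n)
C(0) = 1, C(1) = 1
C(2) = 1 + C(1) + C(0) = 1 + 1 + 1 = 3
C(3) = 1 + C(2) + C(1) = 1 + 3 + 1 = 5
C(4) = 1 + C(3) + C(2) = 1 + 5 + 3 = 9

9


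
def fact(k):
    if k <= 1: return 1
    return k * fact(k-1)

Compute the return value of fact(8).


fact(8)
= 8 * fact(7)
= 8 * 7 * fact(6)
= 8 * 7 * 6 * fact(5)
= 8 * 7 * 6 * 5 * fact(4)
= 8 * 7 * 6 * 5 * 4 * fact(3)
= 8 * 7 * 6 * 5 * 4 * 3 * fact(2)
= 8 * 7 * 6 * 5 * 4 * 3 * 2 * fact(1)
= 8 * 7 * 6 * 5 * 4 * 3 * 2 * 1
= 40320

40320


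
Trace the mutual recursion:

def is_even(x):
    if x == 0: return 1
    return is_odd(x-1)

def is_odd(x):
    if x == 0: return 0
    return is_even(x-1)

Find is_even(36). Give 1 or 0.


is_even(36) = is_odd(35)
is_odd(35) = is_even(34)
is_even(34) = is_odd(33)
is_odd(33) = is_even(32)
is_even(32) = is_odd(31)
is_odd(31) = is_even(30)
is_even(30) = is_odd(29)
is_odd(29) = is_even(28)
is_even(28) = is_odd(27)
is_odd(27) = is_even(26)
is_even(26) = is_odd(25)
is_odd(25) = is_even(24)
is_even(24) = is_odd(23)
is_odd(23) = is_even(22)
is_even(22) = is_odd(21)
is_odd(21) = is_even(20)
is_even(20) = is_odd(19)
is_odd(19) = is_even(18)
is_even(18) = is_odd(17)
is_odd(17) = is_even(16)
is_even(16) = is_odd(15)
is_odd(15) = is_even(14)
is_even(14) = is_odd(13)
is_odd(13) = is_even(12)
is_even(12) = is_odd(11)
is_odd(11) = is_even(10)
is_even(10) = is_odd(9)
is_odd(9) = is_even(8)
is_even(8) = is_odd(7)
is_odd(7) = is_even(6)
is_even(6) = is_odd(5)
is_odd(5) = is_even(4)
is_even(4) = is_odd(3)
is_odd(3) = is_even(2)
is_even(2) = is_odd(1)
is_odd(1) = is_even(0)
is_even(0) = 1  (base case)
Result: 1

1


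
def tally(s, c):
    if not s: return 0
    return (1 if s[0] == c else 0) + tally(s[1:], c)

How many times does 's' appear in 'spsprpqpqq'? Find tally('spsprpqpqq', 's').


s[0]='s' == 's' -> 1
s[0]='p' != 's' -> 0
s[0]='s' == 's' -> 1
s[0]='p' != 's' -> 0
s[0]='r' != 's' -> 0
s[0]='p' != 's' -> 0
s[0]='q' != 's' -> 0
s[0]='p' != 's' -> 0
s[0]='q' != 's' -> 0
s[0]='q' != 's' -> 0
Sum: 1 + 0 + 1 + 0 + 0 + 0 + 0 + 0 + 0 + 0 = 2

2


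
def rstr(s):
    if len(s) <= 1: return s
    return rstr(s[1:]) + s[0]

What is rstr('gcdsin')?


rstr('gcdsin') = rstr('cdsin') + 'g'
rstr('cdsin') = rstr('dsin') + 'c'
rstr('dsin') = rstr('sin') + 'd'
rstr('sin') = rstr('in') + 's'
rstr('in') = rstr('n') + 'i'
rstr('n') = 'n'  (base case)
Concatenating: 'n' + 'i' + 's' + 'd' + 'c' + 'g' = 'nisdcg'

nisdcg


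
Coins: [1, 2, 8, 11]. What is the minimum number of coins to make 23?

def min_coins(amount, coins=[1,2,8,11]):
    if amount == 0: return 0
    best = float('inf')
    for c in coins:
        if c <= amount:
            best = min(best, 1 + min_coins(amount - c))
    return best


Building up with DP:
min_coins(0) = 0
min_coins(1) = min(1+min_coins(0)=1+0=1) = 1
min_coins(2) = min(1+min_coins(1)=1+1=2, 1+min_coins(0)=1+0=1) = 1
min_coins(3) = min(1+min_coins(2)=1+1=2, 1+min_coins(1)=1+1=2) = 2
min_coins(4) = min(1+min_coins(3)=1+2=3, 1+min_coins(2)=1+1=2) = 2
min_coins(5) = min(1+min_coins(4)=1+2=3, 1+min_coins(3)=1+2=3) = 3
min_coins(6) = min(1+min_coins(5)=1+3=4, 1+min_coins(4)=1+2=3) = 3
min_coins(7) = min(1+min_coins(6)=1+3=4, 1+min_coins(5)=1+3=4) = 4
min_coins(8) = min(1+min_coins(7)=1+4=5, 1+min_coins(6)=1+3=4, 1+min_coins(0)=1+0=1) = 1
min_coins(9) = min(1+min_coins(8)=1+1=2, 1+min_coins(7)=1+4=5, 1+min_coins(1)=1+1=2) = 2
min_coins(10) = min(1+min_coins(9)=1+2=3, 1+min_coins(8)=1+1=2, 1+min_coins(2)=1+1=2) = 2
min_coins(11) = min(1+min_coins(10)=1+2=3, 1+min_coins(9)=1+2=3, 1+min_coins(3)=1+2=3, 1+min_coins(0)=1+0=1) = 1
min_coins(12) = min(1+min_coins(11)=1+1=2, 1+min_coins(10)=1+2=3, 1+min_coins(4)=1+2=3, 1+min_coins(1)=1+1=2) = 2
min_coins(13) = min(1+min_coins(12)=1+2=3, 1+min_coins(11)=1+1=2, 1+min_coins(5)=1+3=4, 1+min_coins(2)=1+1=2) = 2
min_coins(14) = min(1+min_coins(13)=1+2=3, 1+min_coins(12)=1+2=3, 1+min_coins(6)=1+3=4, 1+min_coins(3)=1+2=3) = 3
min_coins(15) = min(1+min_coins(14)=1+3=4, 1+min_coins(13)=1+2=3, 1+min_coins(7)=1+4=5, 1+min_coins(4)=1+2=3) = 3
min_coins(16) = min(1+min_coins(15)=1+3=4, 1+min_coins(14)=1+3=4, 1+min_coins(8)=1+1=2, 1+min_coins(5)=1+3=4) = 2
min_coins(17) = min(1+min_coins(16)=1+2=3, 1+min_coins(15)=1+3=4, 1+min_coins(9)=1+2=3, 1+min_coins(6)=1+3=4) = 3
min_coins(18) = min(1+min_coins(17)=1+3=4, 1+min_coins(16)=1+2=3, 1+min_coins(10)=1+2=3, 1+min_coins(7)=1+4=5) = 3
min_coins(19) = min(1+min_coins(18)=1+3=4, 1+min_coins(17)=1+3=4, 1+min_coins(11)=1+1=2, 1+min_coins(8)=1+1=2) = 2
min_coins(20) = min(1+min_coins(19)=1+2=3, 1+min_coins(18)=1+3=4, 1+min_coins(12)=1+2=3, 1+min_coins(9)=1+2=3) = 3
min_coins(21) = min(1+min_coins(20)=1+3=4, 1+min_coins(19)=1+2=3, 1+min_coins(13)=1+2=3, 1+min_coins(10)=1+2=3) = 3
min_coins(22) = min(1+min_coins(21)=1+3=4, 1+min_coins(20)=1+3=4, 1+min_coins(14)=1+3=4, 1+min_coins(11)=1+1=2) = 2
min_coins(23) = min(1+min_coins(22)=1+2=3, 1+min_coins(21)=1+3=4, 1+min_coins(15)=1+3=4, 1+min_coins(12)=1+2=3) = 3

3


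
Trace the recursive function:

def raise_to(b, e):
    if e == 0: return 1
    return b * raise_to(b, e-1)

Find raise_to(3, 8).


raise_to(3, 8)
= 3 * raise_to(3, 7)
= 3 * 3 * raise_to(3, 6)
= 3 * 3 * 3 * raise_to(3, 5)
= 3 * 3 * 3 * 3 * raise_to(3, 4)
= 3 * 3 * 3 * 3 * 3 * raise_to(3, 3)
= 3 * 3 * 3 * 3 * 3 * 3 * raise_to(3, 2)
= 3 * 3 * 3 * 3 * 3 * 3 * 3 * raise_to(3, 1)
= 3 * 3 * 3 * 3 * 3 * 3 * 3 * 3 * raise_to(3, 0)
= 3 * 3 * 3 * 3 * 3 * 3 * 3 * 3 * 1
= 6561

6561


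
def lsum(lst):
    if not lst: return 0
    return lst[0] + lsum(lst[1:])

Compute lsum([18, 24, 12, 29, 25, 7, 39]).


lsum([18, 24, 12, 29, 25, 7, 39]) = 18 + lsum([24, 12, 29, 25, 7, 39])
lsum([24, 12, 29, 25, 7, 39]) = 24 + lsum([12, 29, 25, 7, 39])
lsum([12, 29, 25, 7, 39]) = 12 + lsum([29, 25, 7, 39])
lsum([29, 25, 7, 39]) = 29 + lsum([25, 7, 39])
lsum([25, 7, 39]) = 25 + lsum([7, 39])
lsum([7, 39]) = 7 + lsum([39])
lsum([39]) = 39 + lsum([])
lsum([]) = 0  (base case)
Total: 18 + 24 + 12 + 29 + 25 + 7 + 39 + 0 = 154

154


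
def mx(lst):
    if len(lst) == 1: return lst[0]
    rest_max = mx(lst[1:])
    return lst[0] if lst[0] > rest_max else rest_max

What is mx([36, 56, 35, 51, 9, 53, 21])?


mx([36, 56, 35, 51, 9, 53, 21]): compare 36 with mx([56, 35, 51, 9, 53, 21])
mx([56, 35, 51, 9, 53, 21]): compare 56 with mx([35, 51, 9, 53, 21])
mx([35, 51, 9, 53, 21]): compare 35 with mx([51, 9, 53, 21])
mx([51, 9, 53, 21]): compare 51 with mx([9, 53, 21])
mx([9, 53, 21]): compare 9 with mx([53, 21])
mx([53, 21]): compare 53 with mx([21])
mx([21]) = 21  (base case)
Compare 53 with 21 -> 53
Compare 9 with 53 -> 53
Compare 51 with 53 -> 53
Compare 35 with 53 -> 53
Compare 56 with 53 -> 56
Compare 36 with 56 -> 56

56


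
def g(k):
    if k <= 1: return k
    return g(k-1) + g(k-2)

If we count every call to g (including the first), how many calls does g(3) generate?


Let C(n) = total calls for g(n)
C(0) = 1, C(1) = 1
C(2) = 1 + C(1) + C(0) = 1 + 1 + 1 = 3
C(3) = 1 + C(2) + C(1) = 1 + 3 + 1 = 5

5


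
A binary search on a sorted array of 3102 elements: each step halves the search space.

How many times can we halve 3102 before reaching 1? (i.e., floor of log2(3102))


3102 / 2 = 1551
1551 / 2 = 775
775 / 2 = 387
387 / 2 = 193
193 / 2 = 96
96 / 2 = 48
48 / 2 = 24
24 / 2 = 12
12 / 2 = 6
6 / 2 = 3
3 / 2 = 1
Reached 1 after 11 halvings

11


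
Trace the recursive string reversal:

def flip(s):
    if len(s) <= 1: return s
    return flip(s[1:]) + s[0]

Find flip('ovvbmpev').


flip('ovvbmpev') = flip('vvbmpev') + 'o'
flip('vvbmpev') = flip('vbmpev') + 'v'
flip('vbmpev') = flip('bmpev') + 'v'
flip('bmpev') = flip('mpev') + 'b'
flip('mpev') = flip('pev') + 'm'
flip('pev') = flip('ev') + 'p'
flip('ev') = flip('v') + 'e'
flip('v') = 'v'  (base case)
Concatenating: 'v' + 'e' + 'p' + 'm' + 'b' + 'v' + 'v' + 'o' = 'vepmbvvo'

vepmbvvo


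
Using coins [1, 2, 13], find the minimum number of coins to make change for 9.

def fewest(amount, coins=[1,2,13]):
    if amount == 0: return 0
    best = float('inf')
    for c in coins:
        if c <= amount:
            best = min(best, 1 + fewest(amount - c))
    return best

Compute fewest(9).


Building up with DP:
fewest(0) = 0
fewest(1) = min(1+fewest(0)=1+0=1) = 1
fewest(2) = min(1+fewest(1)=1+1=2, 1+fewest(0)=1+0=1) = 1
fewest(3) = min(1+fewest(2)=1+1=2, 1+fewest(1)=1+1=2) = 2
fewest(4) = min(1+fewest(3)=1+2=3, 1+fewest(2)=1+1=2) = 2
fewest(5) = min(1+fewest(4)=1+2=3, 1+fewest(3)=1+2=3) = 3
fewest(6) = min(1+fewest(5)=1+3=4, 1+fewest(4)=1+2=3) = 3
fewest(7) = min(1+fewest(6)=1+3=4, 1+fewest(5)=1+3=4) = 4
fewest(8) = min(1+fewest(7)=1+4=5, 1+fewest(6)=1+3=4) = 4
fewest(9) = min(1+fewest(8)=1+4=5, 1+fewest(7)=1+4=5) = 5

5


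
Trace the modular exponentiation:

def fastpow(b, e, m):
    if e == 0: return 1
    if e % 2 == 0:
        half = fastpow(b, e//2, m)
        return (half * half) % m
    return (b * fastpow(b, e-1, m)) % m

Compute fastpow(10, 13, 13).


fastpow(10, 13, 13): e is odd, compute fastpow(10, 12, 13)
  fastpow(10, 12, 13): e is even, compute fastpow(10, 6, 13)
    fastpow(10, 6, 13): e is even, compute fastpow(10, 3, 13)
      fastpow(10, 3, 13): e is odd, compute fastpow(10, 2, 13)
        fastpow(10, 2, 13): e is even, compute fastpow(10, 1, 13)
          fastpow(10, 1, 13): e is odd, compute fastpow(10, 0, 13)
          fastpow(10, 0, 13) = 1
          (10 * 1) % 13 = 10
        half=10, (10*10) % 13 = 9
      (10 * 9) % 13 = 12
    half=12, (12*12) % 13 = 1
  half=1, (1*1) % 13 = 1
(10 * 1) % 13 = 10

10


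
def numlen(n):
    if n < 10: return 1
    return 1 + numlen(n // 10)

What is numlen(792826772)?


numlen(792826772) = 1 + numlen(79282677)
numlen(79282677) = 1 + numlen(7928267)
numlen(7928267) = 1 + numlen(792826)
numlen(792826) = 1 + numlen(79282)
numlen(79282) = 1 + numlen(7928)
numlen(7928) = 1 + numlen(792)
numlen(792) = 1 + numlen(79)
numlen(79) = 1 + numlen(7)
numlen(7) = 1  (base case: 7 < 10)
Unwinding: 1 + 1 + 1 + 1 + 1 + 1 + 1 + 1 + 1 = 9

9


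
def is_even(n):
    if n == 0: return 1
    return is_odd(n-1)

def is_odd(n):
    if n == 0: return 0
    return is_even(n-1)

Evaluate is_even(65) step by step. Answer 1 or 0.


is_even(65) = is_odd(64)
is_odd(64) = is_even(63)
is_even(63) = is_odd(62)
is_odd(62) = is_even(61)
is_even(61) = is_odd(60)
is_odd(60) = is_even(59)
is_even(59) = is_odd(58)
is_odd(58) = is_even(57)
is_even(57) = is_odd(56)
is_odd(56) = is_even(55)
is_even(55) = is_odd(54)
is_odd(54) = is_even(53)
is_even(53) = is_odd(52)
is_odd(52) = is_even(51)
is_even(51) = is_odd(50)
is_odd(50) = is_even(49)
is_even(49) = is_odd(48)
is_odd(48) = is_even(47)
is_even(47) = is_odd(46)
is_odd(46) = is_even(45)
is_even(45) = is_odd(44)
is_odd(44) = is_even(43)
is_even(43) = is_odd(42)
is_odd(42) = is_even(41)
is_even(41) = is_odd(40)
is_odd(40) = is_even(39)
is_even(39) = is_odd(38)
is_odd(38) = is_even(37)
is_even(37) = is_odd(36)
is_odd(36) = is_even(35)
is_even(35) = is_odd(34)
is_odd(34) = is_even(33)
is_even(33) = is_odd(32)
is_odd(32) = is_even(31)
is_even(31) = is_odd(30)
is_odd(30) = is_even(29)
is_even(29) = is_odd(28)
is_odd(28) = is_even(27)
is_even(27) = is_odd(26)
is_odd(26) = is_even(25)
is_even(25) = is_odd(24)
is_odd(24) = is_even(23)
is_even(23) = is_odd(22)
is_odd(22) = is_even(21)
is_even(21) = is_odd(20)
is_odd(20) = is_even(19)
is_even(19) = is_odd(18)
is_odd(18) = is_even(17)
is_even(17) = is_odd(16)
is_odd(16) = is_even(15)
is_even(15) = is_odd(14)
is_odd(14) = is_even(13)
is_even(13) = is_odd(12)
is_odd(12) = is_even(11)
is_even(11) = is_odd(10)
is_odd(10) = is_even(9)
is_even(9) = is_odd(8)
is_odd(8) = is_even(7)
is_even(7) = is_odd(6)
is_odd(6) = is_even(5)
is_even(5) = is_odd(4)
is_odd(4) = is_even(3)
is_even(3) = is_odd(2)
is_odd(2) = is_even(1)
is_even(1) = is_odd(0)
is_odd(0) = 0  (base case)
Result: 0

0


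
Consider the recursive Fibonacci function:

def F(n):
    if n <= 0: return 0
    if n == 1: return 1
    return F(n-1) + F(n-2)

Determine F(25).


Computing F(25) bottom-up:
F(0) = 0
F(1) = 1
F(2) = F(1) + F(0) = 1 + 0 = 1
F(3) = F(2) + F(1) = 1 + 1 = 2
F(4) = F(3) + F(2) = 2 + 1 = 3
F(5) = F(4) + F(3) = 3 + 2 = 5
F(6) = F(5) + F(4) = 5 + 3 = 8
F(7) = F(6) + F(5) = 8 + 5 = 13
F(8) = F(7) + F(6) = 13 + 8 = 21
F(9) = F(8) + F(7) = 21 + 13 = 34
F(10) = F(9) + F(8) = 34 + 21 = 55
F(11) = F(10) + F(9) = 55 + 34 = 89
F(12) = F(11) + F(10) = 89 + 55 = 144
F(13) = F(12) + F(11) = 144 + 89 = 233
F(14) = F(13) + F(12) = 233 + 144 = 377
F(15) = F(14) + F(13) = 377 + 233 = 610
F(16) = F(15) + F(14) = 610 + 377 = 987
F(17) = F(16) + F(15) = 987 + 610 = 1597
F(18) = F(17) + F(16) = 1597 + 987 = 2584
F(19) = F(18) + F(17) = 2584 + 1597 = 4181
F(20) = F(19) + F(18) = 4181 + 2584 = 6765
F(21) = F(20) + F(19) = 6765 + 4181 = 10946
F(22) = F(21) + F(20) = 10946 + 6765 = 17711
F(23) = F(22) + F(21) = 17711 + 10946 = 28657
F(24) = F(23) + F(22) = 28657 + 17711 = 46368
F(25) = F(24) + F(23) = 46368 + 28657 = 75025

75025


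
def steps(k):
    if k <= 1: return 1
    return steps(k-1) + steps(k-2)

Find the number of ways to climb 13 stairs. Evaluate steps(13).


Building up from base cases:
steps(0) = 1
steps(1) = 1
steps(2) = steps(1) + steps(0) = 1 + 1 = 2
steps(3) = steps(2) + steps(1) = 2 + 1 = 3
steps(4) = steps(3) + steps(2) = 3 + 2 = 5
steps(5) = steps(4) + steps(3) = 5 + 3 = 8
steps(6) = steps(5) + steps(4) = 8 + 5 = 13
steps(7) = steps(6) + steps(5) = 13 + 8 = 21
steps(8) = steps(7) + steps(6) = 21 + 13 = 34
steps(9) = steps(8) + steps(7) = 34 + 21 = 55
steps(10) = steps(9) + steps(8) = 55 + 34 = 89
steps(11) = steps(10) + steps(9) = 89 + 55 = 144
steps(12) = steps(11) + steps(10) = 144 + 89 = 233
steps(13) = steps(12) + steps(11) = 233 + 144 = 377

377
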